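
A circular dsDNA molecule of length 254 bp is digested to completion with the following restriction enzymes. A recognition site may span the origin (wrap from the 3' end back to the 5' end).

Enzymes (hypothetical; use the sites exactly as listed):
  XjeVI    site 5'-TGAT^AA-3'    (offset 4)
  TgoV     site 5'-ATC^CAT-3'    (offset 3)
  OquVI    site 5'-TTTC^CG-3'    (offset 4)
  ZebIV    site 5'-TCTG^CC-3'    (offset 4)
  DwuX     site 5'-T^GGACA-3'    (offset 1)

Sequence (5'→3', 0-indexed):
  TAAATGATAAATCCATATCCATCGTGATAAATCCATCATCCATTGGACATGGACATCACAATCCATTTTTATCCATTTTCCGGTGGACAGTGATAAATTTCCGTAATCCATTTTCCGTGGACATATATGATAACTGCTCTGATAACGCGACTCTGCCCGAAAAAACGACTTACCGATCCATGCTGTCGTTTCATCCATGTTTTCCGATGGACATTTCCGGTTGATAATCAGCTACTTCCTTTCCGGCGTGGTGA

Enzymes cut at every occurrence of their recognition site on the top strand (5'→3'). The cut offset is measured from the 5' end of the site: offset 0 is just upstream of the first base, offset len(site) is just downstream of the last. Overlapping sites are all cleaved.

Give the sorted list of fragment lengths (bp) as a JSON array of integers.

Site scan:
  XjeVI (TGATAA, off=4): starts [4, 24, 90, 127, 139, 221, 251] → cuts [1, 8, 28, 94, 131, 143, 225]
  TgoV (ATCCAT, off=3): starts [10, 16, 30, 37, 60, 70, 105, 175, 192] → cuts [13, 19, 33, 40, 63, 73, 108, 178, 195]
  OquVI (TTTCCG, off=4): starts [76, 97, 111, 200, 213, 239] → cuts [80, 101, 115, 204, 217, 243]
  ZebIV (TCTGCC, off=4): starts [151] → cuts [155]
  DwuX (TGGACA, off=1): starts [43, 49, 83, 117, 207] → cuts [44, 50, 84, 118, 208]

All cut coordinates (distinct, sorted): [1, 8, 13, 19, 28, 33, 40, 44, 50, 63, 73, 80, 84, 94, 101, 108, 115, 118, 131, 143, 155, 178, 195, 204, 208, 217, 225, 243]

Fragments:
  1→8: 7 bp
  8→13: 5 bp
  13→19: 6 bp
  19→28: 9 bp
  28→33: 5 bp
  33→40: 7 bp
  40→44: 4 bp
  44→50: 6 bp
  50→63: 13 bp
  63→73: 10 bp
  73→80: 7 bp
  80→84: 4 bp
  84→94: 10 bp
  94→101: 7 bp
  101→108: 7 bp
  108→115: 7 bp
  115→118: 3 bp
  118→131: 13 bp
  131→143: 12 bp
  143→155: 12 bp
  155→178: 23 bp
  178→195: 17 bp
  195→204: 9 bp
  204→208: 4 bp
  208→217: 9 bp
  217→225: 8 bp
  225→243: 18 bp
  243→1 (wrap): 254-243+1 = 12 bp

[3,4,4,4,5,5,6,6,7,7,7,7,7,7,8,9,9,9,10,10,12,12,12,13,13,17,18,23]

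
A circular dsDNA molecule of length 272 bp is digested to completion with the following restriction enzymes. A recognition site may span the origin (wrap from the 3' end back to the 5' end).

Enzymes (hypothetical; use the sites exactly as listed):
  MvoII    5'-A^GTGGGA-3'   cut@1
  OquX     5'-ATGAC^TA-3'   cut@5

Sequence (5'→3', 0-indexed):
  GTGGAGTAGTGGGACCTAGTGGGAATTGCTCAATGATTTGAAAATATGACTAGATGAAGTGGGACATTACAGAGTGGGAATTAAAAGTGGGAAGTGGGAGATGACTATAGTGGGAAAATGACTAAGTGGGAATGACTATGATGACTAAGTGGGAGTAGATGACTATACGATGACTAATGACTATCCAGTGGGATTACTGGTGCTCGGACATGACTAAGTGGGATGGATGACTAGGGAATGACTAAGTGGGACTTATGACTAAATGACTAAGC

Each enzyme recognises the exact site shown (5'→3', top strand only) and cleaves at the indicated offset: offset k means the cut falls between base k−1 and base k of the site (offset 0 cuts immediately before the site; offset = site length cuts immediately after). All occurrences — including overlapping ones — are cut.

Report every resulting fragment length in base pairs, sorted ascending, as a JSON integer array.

Site scan:
  MvoII AGTGGGA/1: at [7, 17, 57, 72, 85, 92, 108, 124, 147, 186, 216, 244] ⇒ [8, 18, 58, 73, 86, 93, 109, 125, 148, 187, 217, 245]
  OquX ATGACTA/5: at [45, 100, 117, 131, 140, 158, 169, 176, 209, 226, 237, 254, 262] ⇒ [50, 105, 122, 136, 145, 163, 174, 181, 214, 231, 242, 259, 267]

Pooled cuts: [8, 18, 50, 58, 73, 86, 93, 105, 109, 122, 125, 136, 145, 148, 163, 174, 181, 187, 214, 217, 231, 242, 245, 259, 267]

Fragments:
  8→18: 10 bp
  18→50: 32 bp
  50→58: 8 bp
  58→73: 15 bp
  73→86: 13 bp
  86→93: 7 bp
  93→105: 12 bp
  105→109: 4 bp
  109→122: 13 bp
  122→125: 3 bp
  125→136: 11 bp
  136→145: 9 bp
  145→148: 3 bp
  148→163: 15 bp
  163→174: 11 bp
  174→181: 7 bp
  181→187: 6 bp
  187→214: 27 bp
  214→217: 3 bp
  217→231: 14 bp
  231→242: 11 bp
  242→245: 3 bp
  245→259: 14 bp
  259→267: 8 bp
  267→8 (wrap): 272-267+8 = 13 bp

[3,3,3,3,4,6,7,7,8,8,9,10,11,11,11,12,13,13,13,14,14,15,15,27,32]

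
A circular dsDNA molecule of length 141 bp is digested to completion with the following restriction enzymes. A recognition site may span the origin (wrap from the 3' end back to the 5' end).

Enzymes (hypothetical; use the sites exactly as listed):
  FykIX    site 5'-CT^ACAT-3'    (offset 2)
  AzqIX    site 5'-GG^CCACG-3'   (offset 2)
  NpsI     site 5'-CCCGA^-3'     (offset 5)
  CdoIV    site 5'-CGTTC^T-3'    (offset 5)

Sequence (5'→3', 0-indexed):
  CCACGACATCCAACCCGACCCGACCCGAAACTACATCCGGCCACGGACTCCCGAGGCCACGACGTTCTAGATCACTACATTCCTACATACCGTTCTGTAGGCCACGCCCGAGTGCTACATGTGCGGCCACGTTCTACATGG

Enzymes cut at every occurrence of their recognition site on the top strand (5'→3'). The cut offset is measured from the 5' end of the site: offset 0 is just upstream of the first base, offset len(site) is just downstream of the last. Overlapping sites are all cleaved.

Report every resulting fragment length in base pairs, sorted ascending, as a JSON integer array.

[1,2,4,5,5,5,6,6,8,8,8,9,10,10,11,11,14,18]

Per-enzyme occurrences:
  FykIX CTACAT/2: at [30, 74, 82, 114, 133] ⇒ [32, 76, 84, 116, 135]
  AzqIX GGCCACG/2: at [38, 54, 99, 124, 139] ⇒ [0, 40, 56, 101, 126]
  NpsI CCCGA/5: at [13, 18, 23, 49, 106] ⇒ [18, 23, 28, 54, 111]
  CdoIV CGTTCT/5: at [62, 90, 129] ⇒ [67, 95, 134]

All cut coordinates (distinct, sorted): [0, 18, 23, 28, 32, 40, 54, 56, 67, 76, 84, 95, 101, 111, 116, 126, 134, 135]

Fragments:
  0→18: 18 bp
  18→23: 5 bp
  23→28: 5 bp
  28→32: 4 bp
  32→40: 8 bp
  40→54: 14 bp
  54→56: 2 bp
  56→67: 11 bp
  67→76: 9 bp
  76→84: 8 bp
  84→95: 11 bp
  95→101: 6 bp
  101→111: 10 bp
  111→116: 5 bp
  116→126: 10 bp
  126→134: 8 bp
  134→135: 1 bp
  135→0 (wrap): 141-135+0 = 6 bp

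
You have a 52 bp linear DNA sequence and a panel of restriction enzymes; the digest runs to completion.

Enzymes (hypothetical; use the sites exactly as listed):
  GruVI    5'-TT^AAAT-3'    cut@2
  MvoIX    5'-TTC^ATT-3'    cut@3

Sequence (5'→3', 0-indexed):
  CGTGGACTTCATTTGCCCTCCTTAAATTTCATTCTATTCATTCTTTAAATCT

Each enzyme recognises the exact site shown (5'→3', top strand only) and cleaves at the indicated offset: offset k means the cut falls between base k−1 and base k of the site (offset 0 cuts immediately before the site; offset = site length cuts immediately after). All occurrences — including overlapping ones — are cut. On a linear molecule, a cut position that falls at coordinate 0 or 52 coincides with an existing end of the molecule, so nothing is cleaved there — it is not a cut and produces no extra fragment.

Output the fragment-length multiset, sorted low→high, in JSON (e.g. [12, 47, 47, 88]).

[6,7,7,9,10,13]

Per-enzyme occurrences:
  GruVI (TTAAAT, off=2): starts [21, 44] → cuts [23, 46]
  MvoIX (TTCATT, off=3): starts [7, 27, 36] → cuts [10, 30, 39]

Pooled cuts: [10, 23, 30, 39, 46]

Fragments:
  [0,10): 10 bp
  [10,23): 13 bp
  [23,30): 7 bp
  [30,39): 9 bp
  [39,46): 7 bp
  [46,52): 6 bp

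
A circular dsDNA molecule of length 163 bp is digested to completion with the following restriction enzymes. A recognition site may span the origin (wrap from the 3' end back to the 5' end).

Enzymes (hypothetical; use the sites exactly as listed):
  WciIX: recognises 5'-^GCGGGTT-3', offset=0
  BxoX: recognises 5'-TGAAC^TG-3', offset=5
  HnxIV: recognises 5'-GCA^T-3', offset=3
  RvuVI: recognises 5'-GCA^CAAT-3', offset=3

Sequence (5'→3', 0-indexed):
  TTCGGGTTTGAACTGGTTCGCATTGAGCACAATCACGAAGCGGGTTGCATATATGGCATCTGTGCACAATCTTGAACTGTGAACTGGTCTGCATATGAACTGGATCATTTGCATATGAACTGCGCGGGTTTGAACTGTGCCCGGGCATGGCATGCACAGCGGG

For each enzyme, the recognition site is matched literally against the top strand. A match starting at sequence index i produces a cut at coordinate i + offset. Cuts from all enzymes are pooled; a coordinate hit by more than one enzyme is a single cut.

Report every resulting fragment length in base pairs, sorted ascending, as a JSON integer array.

Per-enzyme occurrences:
  WciIX (GCGGGTT, off=0): starts [39, 123, 158] → cuts [39, 123, 158]
  BxoX (TGAACTG, off=5): starts [8, 72, 79, 95, 115, 130] → cuts [13, 77, 84, 100, 120, 135]
  HnxIV (GCAT, off=3): starts [19, 46, 55, 90, 110, 144, 149] → cuts [22, 49, 58, 93, 113, 147, 152]
  RvuVI (GCACAAT, off=3): starts [26, 63] → cuts [29, 66]

Pooled cuts: [13, 22, 29, 39, 49, 58, 66, 77, 84, 93, 100, 113, 120, 123, 135, 147, 152, 158]

Fragment lengths:
  13→22: 9 bp
  22→29: 7 bp
  29→39: 10 bp
  39→49: 10 bp
  49→58: 9 bp
  58→66: 8 bp
  66→77: 11 bp
  77→84: 7 bp
  84→93: 9 bp
  93→100: 7 bp
  100→113: 13 bp
  113→120: 7 bp
  120→123: 3 bp
  123→135: 12 bp
  135→147: 12 bp
  147→152: 5 bp
  152→158: 6 bp
  158→13 (wrap): 163-158+13 = 18 bp

[3,5,6,7,7,7,7,8,9,9,9,10,10,11,12,12,13,18]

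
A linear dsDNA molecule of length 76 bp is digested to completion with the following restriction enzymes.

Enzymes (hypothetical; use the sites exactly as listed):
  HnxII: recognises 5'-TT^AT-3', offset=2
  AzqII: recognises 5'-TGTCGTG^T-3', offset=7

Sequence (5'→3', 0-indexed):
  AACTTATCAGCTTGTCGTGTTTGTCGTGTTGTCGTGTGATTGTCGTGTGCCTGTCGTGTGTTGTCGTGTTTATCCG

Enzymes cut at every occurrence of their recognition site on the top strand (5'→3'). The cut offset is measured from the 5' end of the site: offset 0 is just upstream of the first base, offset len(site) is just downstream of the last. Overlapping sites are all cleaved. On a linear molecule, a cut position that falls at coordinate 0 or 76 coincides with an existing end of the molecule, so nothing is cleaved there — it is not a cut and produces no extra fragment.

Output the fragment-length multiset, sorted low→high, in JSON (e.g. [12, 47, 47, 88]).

[3,5,5,8,9,10,11,11,14]

Site scan:
  HnxII TTAT/2: at [3, 69] ⇒ [5, 71]
  AzqII TGTCGTGT/7: at [12, 21, 29, 40, 51, 61] ⇒ [19, 28, 36, 47, 58, 68]

Pooled cuts: [5, 19, 28, 36, 47, 58, 68, 71]

Fragments:
  [0,5): 5 bp
  [5,19): 14 bp
  [19,28): 9 bp
  [28,36): 8 bp
  [36,47): 11 bp
  [47,58): 11 bp
  [58,68): 10 bp
  [68,71): 3 bp
  [71,76): 5 bp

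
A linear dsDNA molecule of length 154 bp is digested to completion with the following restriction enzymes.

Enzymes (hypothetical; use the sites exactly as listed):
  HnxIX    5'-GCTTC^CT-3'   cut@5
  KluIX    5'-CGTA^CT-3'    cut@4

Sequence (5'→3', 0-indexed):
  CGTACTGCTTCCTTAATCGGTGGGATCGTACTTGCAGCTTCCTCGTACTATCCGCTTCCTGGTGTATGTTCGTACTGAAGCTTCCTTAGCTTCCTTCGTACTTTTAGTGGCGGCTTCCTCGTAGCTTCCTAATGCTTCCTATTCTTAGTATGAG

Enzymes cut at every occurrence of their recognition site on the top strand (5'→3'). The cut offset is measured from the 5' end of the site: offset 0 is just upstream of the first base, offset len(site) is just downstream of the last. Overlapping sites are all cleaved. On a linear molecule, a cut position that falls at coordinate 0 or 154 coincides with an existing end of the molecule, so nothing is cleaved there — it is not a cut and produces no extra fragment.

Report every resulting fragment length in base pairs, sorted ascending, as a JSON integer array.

[4,6,7,7,9,10,10,11,11,11,16,16,17,19]

Site scan:
  HnxIX (GCTTCCT, off=5): starts [6, 36, 53, 79, 88, 112, 123, 133] → cuts [11, 41, 58, 84, 93, 117, 128, 138]
  KluIX (CGTACT, off=4): starts [0, 26, 43, 70, 96] → cuts [4, 30, 47, 74, 100]

Pooled cuts: [4, 11, 30, 41, 47, 58, 74, 84, 93, 100, 117, 128, 138]

Fragments:
  [0,4): 4 bp
  [4,11): 7 bp
  [11,30): 19 bp
  [30,41): 11 bp
  [41,47): 6 bp
  [47,58): 11 bp
  [58,74): 16 bp
  [74,84): 10 bp
  [84,93): 9 bp
  [93,100): 7 bp
  [100,117): 17 bp
  [117,128): 11 bp
  [128,138): 10 bp
  [138,154): 16 bp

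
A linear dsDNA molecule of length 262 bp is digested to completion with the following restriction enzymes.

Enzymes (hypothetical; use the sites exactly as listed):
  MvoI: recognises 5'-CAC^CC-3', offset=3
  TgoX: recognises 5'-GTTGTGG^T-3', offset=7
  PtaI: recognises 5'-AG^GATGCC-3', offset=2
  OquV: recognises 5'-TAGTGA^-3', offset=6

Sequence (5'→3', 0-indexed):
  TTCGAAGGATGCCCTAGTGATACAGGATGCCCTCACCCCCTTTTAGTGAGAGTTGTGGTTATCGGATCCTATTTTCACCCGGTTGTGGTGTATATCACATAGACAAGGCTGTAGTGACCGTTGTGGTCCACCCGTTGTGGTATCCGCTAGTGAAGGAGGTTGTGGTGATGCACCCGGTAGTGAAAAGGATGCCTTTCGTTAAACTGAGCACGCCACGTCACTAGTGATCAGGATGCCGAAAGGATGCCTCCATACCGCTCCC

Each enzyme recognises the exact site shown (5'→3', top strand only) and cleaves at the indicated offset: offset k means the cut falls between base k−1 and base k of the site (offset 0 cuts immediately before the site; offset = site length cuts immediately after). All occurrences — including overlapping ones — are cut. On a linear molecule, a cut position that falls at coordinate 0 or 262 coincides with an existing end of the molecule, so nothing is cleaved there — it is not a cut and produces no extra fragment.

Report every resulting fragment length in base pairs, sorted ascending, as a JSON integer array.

[4,4,5,5,7,8,9,9,9,10,10,11,11,12,13,13,13,20,20,29,40]

Per-enzyme occurrences:
  MvoI (CACCC, off=3): starts [33, 75, 128, 170] → cuts [36, 78, 131, 173]
  TgoX (GTTGTGGT, off=7): starts [51, 81, 119, 133, 158] → cuts [58, 88, 126, 140, 165]
  PtaI (AGGATGCC, off=2): starts [5, 23, 185, 229, 240] → cuts [7, 25, 187, 231, 242]
  OquV (TAGTGA, off=6): starts [14, 43, 111, 147, 177, 221] → cuts [20, 49, 117, 153, 183, 227]

All cut coordinates (distinct, sorted): [7, 20, 25, 36, 49, 58, 78, 88, 117, 126, 131, 140, 153, 165, 173, 183, 187, 227, 231, 242]

Fragment lengths:
  [0,7): 7 bp
  [7,20): 13 bp
  [20,25): 5 bp
  [25,36): 11 bp
  [36,49): 13 bp
  [49,58): 9 bp
  [58,78): 20 bp
  [78,88): 10 bp
  [88,117): 29 bp
  [117,126): 9 bp
  [126,131): 5 bp
  [131,140): 9 bp
  [140,153): 13 bp
  [153,165): 12 bp
  [165,173): 8 bp
  [173,183): 10 bp
  [183,187): 4 bp
  [187,227): 40 bp
  [227,231): 4 bp
  [231,242): 11 bp
  [242,262): 20 bp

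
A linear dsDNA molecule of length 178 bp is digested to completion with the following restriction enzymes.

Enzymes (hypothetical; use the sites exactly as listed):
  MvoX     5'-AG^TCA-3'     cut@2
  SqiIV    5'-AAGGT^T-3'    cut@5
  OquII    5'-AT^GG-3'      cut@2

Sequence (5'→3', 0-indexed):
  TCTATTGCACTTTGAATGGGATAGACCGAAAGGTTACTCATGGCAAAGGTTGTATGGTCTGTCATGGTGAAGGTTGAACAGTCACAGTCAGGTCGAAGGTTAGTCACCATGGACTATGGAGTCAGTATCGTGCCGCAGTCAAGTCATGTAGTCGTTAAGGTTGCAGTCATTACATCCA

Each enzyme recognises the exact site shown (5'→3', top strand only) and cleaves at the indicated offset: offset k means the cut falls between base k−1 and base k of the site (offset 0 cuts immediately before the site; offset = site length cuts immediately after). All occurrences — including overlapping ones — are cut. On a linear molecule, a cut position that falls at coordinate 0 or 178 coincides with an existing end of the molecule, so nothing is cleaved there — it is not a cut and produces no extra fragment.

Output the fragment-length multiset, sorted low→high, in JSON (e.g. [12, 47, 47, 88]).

Scan for sites:
  MvoX (AGTCA, off=2): starts [79, 85, 101, 119, 136, 141, 164] → cuts [81, 87, 103, 121, 138, 143, 166]
  SqiIV (AAGGTT, off=5): starts [29, 45, 69, 95, 156] → cuts [34, 50, 74, 100, 161]
  OquII (ATGG, off=2): starts [15, 39, 53, 63, 108, 115] → cuts [17, 41, 55, 65, 110, 117]

All cut coordinates (distinct, sorted): [17, 34, 41, 50, 55, 65, 74, 81, 87, 100, 103, 110, 117, 121, 138, 143, 161, 166]

Fragments:
  [0,17): 17 bp
  [17,34): 17 bp
  [34,41): 7 bp
  [41,50): 9 bp
  [50,55): 5 bp
  [55,65): 10 bp
  [65,74): 9 bp
  [74,81): 7 bp
  [81,87): 6 bp
  [87,100): 13 bp
  [100,103): 3 bp
  [103,110): 7 bp
  [110,117): 7 bp
  [117,121): 4 bp
  [121,138): 17 bp
  [138,143): 5 bp
  [143,161): 18 bp
  [161,166): 5 bp
  [166,178): 12 bp

[3,4,5,5,5,6,7,7,7,7,9,9,10,12,13,17,17,17,18]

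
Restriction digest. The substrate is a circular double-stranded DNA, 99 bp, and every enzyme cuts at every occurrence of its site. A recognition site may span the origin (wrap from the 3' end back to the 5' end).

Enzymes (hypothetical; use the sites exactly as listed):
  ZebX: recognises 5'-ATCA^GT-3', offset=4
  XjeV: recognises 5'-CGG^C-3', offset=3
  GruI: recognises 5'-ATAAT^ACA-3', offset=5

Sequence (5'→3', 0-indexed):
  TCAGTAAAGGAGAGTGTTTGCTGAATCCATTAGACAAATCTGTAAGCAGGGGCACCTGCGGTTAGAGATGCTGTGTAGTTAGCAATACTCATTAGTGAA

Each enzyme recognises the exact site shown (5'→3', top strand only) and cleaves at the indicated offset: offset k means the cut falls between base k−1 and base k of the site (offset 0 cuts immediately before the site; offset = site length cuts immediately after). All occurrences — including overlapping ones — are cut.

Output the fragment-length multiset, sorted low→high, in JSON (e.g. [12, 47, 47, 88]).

[99]

Site scan:
  ZebX ATCAGT/4: at [98] ⇒ [3]
  XjeV (CGGC, off=3): no sites
  GruI (ATAATACA, off=5): no sites

Pooled cuts: [3]

Fragments:
  3→3 (wrap): 99-3+3 = 99 bp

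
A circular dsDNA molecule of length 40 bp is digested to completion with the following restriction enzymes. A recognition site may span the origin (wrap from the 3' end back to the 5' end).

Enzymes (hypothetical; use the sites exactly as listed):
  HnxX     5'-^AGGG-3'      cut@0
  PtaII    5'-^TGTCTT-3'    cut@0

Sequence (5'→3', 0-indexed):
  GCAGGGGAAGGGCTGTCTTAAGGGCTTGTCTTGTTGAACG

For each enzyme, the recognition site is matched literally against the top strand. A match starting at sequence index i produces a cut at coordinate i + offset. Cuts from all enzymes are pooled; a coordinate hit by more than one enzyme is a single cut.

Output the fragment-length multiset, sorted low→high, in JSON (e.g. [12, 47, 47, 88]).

[5,6,6,7,16]

Site scan:
  HnxX (AGGG, off=0): starts [2, 8, 20] → cuts [2, 8, 20]
  PtaII (TGTCTT, off=0): starts [13, 26] → cuts [13, 26]

Pooled cuts: [2, 8, 13, 20, 26]

Fragments:
  2→8: 6 bp
  8→13: 5 bp
  13→20: 7 bp
  20→26: 6 bp
  26→2 (wrap): 40-26+2 = 16 bp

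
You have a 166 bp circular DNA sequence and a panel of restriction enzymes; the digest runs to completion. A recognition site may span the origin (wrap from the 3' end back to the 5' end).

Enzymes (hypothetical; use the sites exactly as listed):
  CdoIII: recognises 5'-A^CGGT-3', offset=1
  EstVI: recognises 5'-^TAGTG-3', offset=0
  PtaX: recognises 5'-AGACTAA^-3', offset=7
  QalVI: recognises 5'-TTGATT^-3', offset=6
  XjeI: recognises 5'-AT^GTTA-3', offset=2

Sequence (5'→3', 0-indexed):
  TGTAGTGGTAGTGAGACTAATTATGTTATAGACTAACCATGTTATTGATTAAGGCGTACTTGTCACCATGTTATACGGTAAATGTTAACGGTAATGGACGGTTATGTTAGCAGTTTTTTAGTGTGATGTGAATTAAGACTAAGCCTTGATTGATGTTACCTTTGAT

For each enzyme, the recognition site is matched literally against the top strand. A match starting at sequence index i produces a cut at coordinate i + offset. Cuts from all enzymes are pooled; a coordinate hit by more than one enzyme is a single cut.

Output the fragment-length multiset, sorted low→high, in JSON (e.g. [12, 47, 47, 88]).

Site scan:
  CdoIII ACGGT/1: at [74, 87, 97] ⇒ [75, 88, 98]
  EstVI TAGTG/0: at [2, 8, 118] ⇒ [2, 8, 118]
  PtaX AGACTAA/7: at [13, 29, 135] ⇒ [20, 36, 142]
  QalVI TTGATT/6: at [44, 145, 161] ⇒ [1, 50, 151]
  XjeI ATGTTA/2: at [22, 38, 67, 81, 103, 152] ⇒ [24, 40, 69, 83, 105, 154]

Pooled cuts: [1, 2, 8, 20, 24, 36, 40, 50, 69, 75, 83, 88, 98, 105, 118, 142, 151, 154]

Fragment lengths:
  1→2: 1 bp
  2→8: 6 bp
  8→20: 12 bp
  20→24: 4 bp
  24→36: 12 bp
  36→40: 4 bp
  40→50: 10 bp
  50→69: 19 bp
  69→75: 6 bp
  75→83: 8 bp
  83→88: 5 bp
  88→98: 10 bp
  98→105: 7 bp
  105→118: 13 bp
  118→142: 24 bp
  142→151: 9 bp
  151→154: 3 bp
  154→1 (wrap): 166-154+1 = 13 bp

[1,3,4,4,5,6,6,7,8,9,10,10,12,12,13,13,19,24]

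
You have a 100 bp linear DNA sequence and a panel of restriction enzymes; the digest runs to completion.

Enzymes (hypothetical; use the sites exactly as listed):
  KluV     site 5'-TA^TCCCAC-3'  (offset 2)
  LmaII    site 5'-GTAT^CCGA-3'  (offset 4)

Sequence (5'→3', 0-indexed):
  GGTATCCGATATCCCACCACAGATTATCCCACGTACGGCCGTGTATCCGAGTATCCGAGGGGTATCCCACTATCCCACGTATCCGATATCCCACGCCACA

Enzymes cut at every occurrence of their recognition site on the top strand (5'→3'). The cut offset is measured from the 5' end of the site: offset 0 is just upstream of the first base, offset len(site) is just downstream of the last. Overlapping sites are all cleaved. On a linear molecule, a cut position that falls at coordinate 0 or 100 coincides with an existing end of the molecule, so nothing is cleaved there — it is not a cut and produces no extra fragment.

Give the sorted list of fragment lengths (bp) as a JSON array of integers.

Site scan:
  KluV (TATCCCAC, off=2): starts [9, 24, 62, 70, 86] → cuts [11, 26, 64, 72, 88]
  LmaII (GTATCCGA, off=4): starts [1, 42, 50, 78] → cuts [5, 46, 54, 82]

Pooled cuts: [5, 11, 26, 46, 54, 64, 72, 82, 88]

Fragments:
  [0,5): 5 bp
  [5,11): 6 bp
  [11,26): 15 bp
  [26,46): 20 bp
  [46,54): 8 bp
  [54,64): 10 bp
  [64,72): 8 bp
  [72,82): 10 bp
  [82,88): 6 bp
  [88,100): 12 bp

[5,6,6,8,8,10,10,12,15,20]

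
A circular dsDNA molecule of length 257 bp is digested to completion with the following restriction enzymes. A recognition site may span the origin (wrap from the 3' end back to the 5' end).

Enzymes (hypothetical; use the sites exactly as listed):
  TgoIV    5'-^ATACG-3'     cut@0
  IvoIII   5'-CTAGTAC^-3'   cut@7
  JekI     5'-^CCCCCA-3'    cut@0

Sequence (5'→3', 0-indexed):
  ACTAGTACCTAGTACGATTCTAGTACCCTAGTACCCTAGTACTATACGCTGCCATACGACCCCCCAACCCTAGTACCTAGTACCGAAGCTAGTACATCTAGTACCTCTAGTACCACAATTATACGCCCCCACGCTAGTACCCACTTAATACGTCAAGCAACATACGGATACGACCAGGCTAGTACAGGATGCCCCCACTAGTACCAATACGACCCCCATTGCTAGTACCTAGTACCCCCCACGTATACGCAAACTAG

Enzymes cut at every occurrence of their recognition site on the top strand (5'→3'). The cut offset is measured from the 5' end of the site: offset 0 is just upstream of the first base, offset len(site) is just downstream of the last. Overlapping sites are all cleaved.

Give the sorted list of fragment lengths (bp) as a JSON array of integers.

[1,2,5,6,6,6,7,7,7,7,7,7,8,8,9,9,9,10,11,12,13,14,15,16,16,18,21]

Site scan:
  TgoIV ATACG/0: at [43, 53, 120, 147, 161, 167, 206, 244] ⇒ [43, 53, 120, 147, 161, 167, 206, 244]
  IvoIII CTAGTAC/7: at [1, 8, 19, 27, 35, 69, 76, 88, 97, 106, 133, 178, 197, 221, 228] ⇒ [8, 15, 26, 34, 42, 76, 83, 95, 104, 113, 140, 185, 204, 228, 235]
  JekI CCCCCA/0: at [60, 125, 191, 212, 235] ⇒ [60, 125, 191, 212, 235]

All cut coordinates (distinct, sorted): [8, 15, 26, 34, 42, 43, 53, 60, 76, 83, 95, 104, 113, 120, 125, 140, 147, 161, 167, 185, 191, 204, 206, 212, 228, 235, 244]

Fragments:
  8→15: 7 bp
  15→26: 11 bp
  26→34: 8 bp
  34→42: 8 bp
  42→43: 1 bp
  43→53: 10 bp
  53→60: 7 bp
  60→76: 16 bp
  76→83: 7 bp
  83→95: 12 bp
  95→104: 9 bp
  104→113: 9 bp
  113→120: 7 bp
  120→125: 5 bp
  125→140: 15 bp
  140→147: 7 bp
  147→161: 14 bp
  161→167: 6 bp
  167→185: 18 bp
  185→191: 6 bp
  191→204: 13 bp
  204→206: 2 bp
  206→212: 6 bp
  212→228: 16 bp
  228→235: 7 bp
  235→244: 9 bp
  244→8 (wrap): 257-244+8 = 21 bp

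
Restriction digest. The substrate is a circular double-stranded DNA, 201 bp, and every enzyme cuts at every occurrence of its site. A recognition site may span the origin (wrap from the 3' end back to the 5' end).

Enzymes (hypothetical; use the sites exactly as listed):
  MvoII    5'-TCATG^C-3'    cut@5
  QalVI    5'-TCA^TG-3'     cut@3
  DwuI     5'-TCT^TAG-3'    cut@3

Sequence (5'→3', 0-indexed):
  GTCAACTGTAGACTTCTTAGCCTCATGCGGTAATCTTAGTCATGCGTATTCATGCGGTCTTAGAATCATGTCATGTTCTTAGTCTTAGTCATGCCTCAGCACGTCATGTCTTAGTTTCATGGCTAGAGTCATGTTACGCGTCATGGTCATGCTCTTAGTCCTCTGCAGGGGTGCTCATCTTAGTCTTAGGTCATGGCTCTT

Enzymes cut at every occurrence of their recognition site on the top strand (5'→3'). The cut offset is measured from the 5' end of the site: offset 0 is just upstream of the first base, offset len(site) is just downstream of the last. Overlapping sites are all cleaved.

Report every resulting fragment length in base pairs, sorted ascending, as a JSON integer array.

[2,2,2,2,2,4,5,5,6,6,6,6,6,6,6,7,8,8,8,8,9,12,12,13,25,25]

Scan for sites:
  MvoII TCATGC/5: at [22, 39, 49, 88, 146] ⇒ [27, 44, 54, 93, 151]
  QalVI TCATG/3: at [22, 39, 49, 65, 70, 88, 103, 116, 128, 140, 146, 190] ⇒ [25, 42, 52, 68, 73, 91, 106, 119, 131, 143, 149, 193]
  DwuI TCTTAG/3: at [14, 33, 57, 76, 82, 108, 152, 177, 183] ⇒ [17, 36, 60, 79, 85, 111, 155, 180, 186]

Pooled cuts: [17, 25, 27, 36, 42, 44, 52, 54, 60, 68, 73, 79, 85, 91, 93, 106, 111, 119, 131, 143, 149, 151, 155, 180, 186, 193]

Fragment lengths:
  17→25: 8 bp
  25→27: 2 bp
  27→36: 9 bp
  36→42: 6 bp
  42→44: 2 bp
  44→52: 8 bp
  52→54: 2 bp
  54→60: 6 bp
  60→68: 8 bp
  68→73: 5 bp
  73→79: 6 bp
  79→85: 6 bp
  85→91: 6 bp
  91→93: 2 bp
  93→106: 13 bp
  106→111: 5 bp
  111→119: 8 bp
  119→131: 12 bp
  131→143: 12 bp
  143→149: 6 bp
  149→151: 2 bp
  151→155: 4 bp
  155→180: 25 bp
  180→186: 6 bp
  186→193: 7 bp
  193→17 (wrap): 201-193+17 = 25 bp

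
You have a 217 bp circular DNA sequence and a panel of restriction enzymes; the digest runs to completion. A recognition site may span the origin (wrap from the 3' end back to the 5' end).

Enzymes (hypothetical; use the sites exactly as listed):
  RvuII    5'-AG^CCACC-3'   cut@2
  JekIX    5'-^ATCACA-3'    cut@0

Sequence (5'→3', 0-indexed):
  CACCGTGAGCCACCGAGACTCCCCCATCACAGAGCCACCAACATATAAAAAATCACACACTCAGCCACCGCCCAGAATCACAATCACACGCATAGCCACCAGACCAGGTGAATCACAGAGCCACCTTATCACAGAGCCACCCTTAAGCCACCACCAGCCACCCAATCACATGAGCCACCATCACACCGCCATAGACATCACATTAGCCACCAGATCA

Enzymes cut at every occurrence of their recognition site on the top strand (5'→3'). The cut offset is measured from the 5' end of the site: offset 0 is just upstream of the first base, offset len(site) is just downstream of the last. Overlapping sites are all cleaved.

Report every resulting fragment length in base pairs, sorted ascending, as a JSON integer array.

Per-enzyme occurrences:
  RvuII AGCCACC/2: at [7, 32, 62, 93, 118, 134, 145, 155, 172, 204] ⇒ [9, 34, 64, 95, 120, 136, 147, 157, 174, 206]
  JekIX ATCACA/0: at [25, 51, 76, 82, 111, 127, 164, 179, 196, 213] ⇒ [25, 51, 76, 82, 111, 127, 164, 179, 196, 213]

Pooled cuts: [9, 25, 34, 51, 64, 76, 82, 95, 111, 120, 127, 136, 147, 157, 164, 174, 179, 196, 206, 213]

Fragments:
  9→25: 16 bp
  25→34: 9 bp
  34→51: 17 bp
  51→64: 13 bp
  64→76: 12 bp
  76→82: 6 bp
  82→95: 13 bp
  95→111: 16 bp
  111→120: 9 bp
  120→127: 7 bp
  127→136: 9 bp
  136→147: 11 bp
  147→157: 10 bp
  157→164: 7 bp
  164→174: 10 bp
  174→179: 5 bp
  179→196: 17 bp
  196→206: 10 bp
  206→213: 7 bp
  213→9 (wrap): 217-213+9 = 13 bp

[5,6,7,7,7,9,9,9,10,10,10,11,12,13,13,13,16,16,17,17]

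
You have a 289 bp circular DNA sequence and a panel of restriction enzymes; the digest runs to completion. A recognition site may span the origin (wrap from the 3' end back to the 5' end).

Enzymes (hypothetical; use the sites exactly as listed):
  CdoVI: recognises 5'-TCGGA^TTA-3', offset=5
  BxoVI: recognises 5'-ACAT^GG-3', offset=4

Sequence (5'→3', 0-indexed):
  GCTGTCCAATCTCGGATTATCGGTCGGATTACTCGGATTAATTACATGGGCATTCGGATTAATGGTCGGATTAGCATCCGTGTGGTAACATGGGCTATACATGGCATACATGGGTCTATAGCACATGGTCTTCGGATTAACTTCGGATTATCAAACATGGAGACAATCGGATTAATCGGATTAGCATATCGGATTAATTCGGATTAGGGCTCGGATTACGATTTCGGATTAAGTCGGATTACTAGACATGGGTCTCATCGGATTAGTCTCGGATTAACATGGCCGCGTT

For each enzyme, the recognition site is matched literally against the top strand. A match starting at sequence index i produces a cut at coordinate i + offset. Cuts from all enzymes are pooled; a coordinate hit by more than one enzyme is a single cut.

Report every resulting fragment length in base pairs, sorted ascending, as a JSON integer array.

[7,9,9,9,10,10,10,10,11,11,11,11,11,11,12,12,12,13,13,13,13,15,21,25]

Scan for sites:
  CdoVI (TCGGATTA, off=5): starts [11, 23, 32, 53, 65, 131, 142, 166, 175, 188, 198, 210, 223, 233, 257, 268] → cuts [16, 28, 37, 58, 70, 136, 147, 171, 180, 193, 203, 215, 228, 238, 262, 273]
  BxoVI (ACATGG, off=4): starts [43, 87, 98, 107, 122, 154, 245, 276] → cuts [47, 91, 102, 111, 126, 158, 249, 280]

All cut coordinates (distinct, sorted): [16, 28, 37, 47, 58, 70, 91, 102, 111, 126, 136, 147, 158, 171, 180, 193, 203, 215, 228, 238, 249, 262, 273, 280]

Fragments:
  16→28: 12 bp
  28→37: 9 bp
  37→47: 10 bp
  47→58: 11 bp
  58→70: 12 bp
  70→91: 21 bp
  91→102: 11 bp
  102→111: 9 bp
  111→126: 15 bp
  126→136: 10 bp
  136→147: 11 bp
  147→158: 11 bp
  158→171: 13 bp
  171→180: 9 bp
  180→193: 13 bp
  193→203: 10 bp
  203→215: 12 bp
  215→228: 13 bp
  228→238: 10 bp
  238→249: 11 bp
  249→262: 13 bp
  262→273: 11 bp
  273→280: 7 bp
  280→16 (wrap): 289-280+16 = 25 bp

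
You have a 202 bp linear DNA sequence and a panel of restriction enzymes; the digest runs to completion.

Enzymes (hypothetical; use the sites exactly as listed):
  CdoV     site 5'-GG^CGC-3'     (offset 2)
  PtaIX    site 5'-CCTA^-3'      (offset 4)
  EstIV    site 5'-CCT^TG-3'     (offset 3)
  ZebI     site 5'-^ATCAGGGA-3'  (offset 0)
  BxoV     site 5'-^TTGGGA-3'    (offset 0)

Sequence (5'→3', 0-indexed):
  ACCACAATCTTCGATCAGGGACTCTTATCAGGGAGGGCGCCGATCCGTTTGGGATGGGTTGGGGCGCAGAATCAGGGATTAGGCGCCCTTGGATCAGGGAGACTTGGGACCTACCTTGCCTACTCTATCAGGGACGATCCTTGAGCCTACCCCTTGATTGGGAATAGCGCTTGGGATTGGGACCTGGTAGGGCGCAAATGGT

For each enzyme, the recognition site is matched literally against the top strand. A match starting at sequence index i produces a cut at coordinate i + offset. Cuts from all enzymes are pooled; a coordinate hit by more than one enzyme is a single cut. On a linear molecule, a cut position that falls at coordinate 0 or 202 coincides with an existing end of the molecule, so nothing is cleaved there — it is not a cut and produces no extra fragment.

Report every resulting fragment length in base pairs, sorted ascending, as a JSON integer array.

[3,3,3,4,5,6,6,6,6,8,10,10,11,11,11,13,13,13,13,15,16,16]

Scan for sites:
  CdoV GGCGC/2: at [35, 62, 81, 190] ⇒ [37, 64, 83, 192]
  PtaIX CCTA/4: at [109, 118, 145] ⇒ [113, 122, 149]
  EstIV CCTTG/3: at [86, 113, 138, 151] ⇒ [89, 116, 141, 154]
  ZebI ATCAGGGA/0: at [13, 26, 70, 92, 126] ⇒ [13, 26, 70, 92, 126]
  BxoV TTGGGA/0: at [48, 103, 157, 170, 176] ⇒ [48, 103, 157, 170, 176]

All cut coordinates (distinct, sorted): [13, 26, 37, 48, 64, 70, 83, 89, 92, 103, 113, 116, 122, 126, 141, 149, 154, 157, 170, 176, 192]

Fragment lengths:
  [0,13): 13 bp
  [13,26): 13 bp
  [26,37): 11 bp
  [37,48): 11 bp
  [48,64): 16 bp
  [64,70): 6 bp
  [70,83): 13 bp
  [83,89): 6 bp
  [89,92): 3 bp
  [92,103): 11 bp
  [103,113): 10 bp
  [113,116): 3 bp
  [116,122): 6 bp
  [122,126): 4 bp
  [126,141): 15 bp
  [141,149): 8 bp
  [149,154): 5 bp
  [154,157): 3 bp
  [157,170): 13 bp
  [170,176): 6 bp
  [176,192): 16 bp
  [192,202): 10 bp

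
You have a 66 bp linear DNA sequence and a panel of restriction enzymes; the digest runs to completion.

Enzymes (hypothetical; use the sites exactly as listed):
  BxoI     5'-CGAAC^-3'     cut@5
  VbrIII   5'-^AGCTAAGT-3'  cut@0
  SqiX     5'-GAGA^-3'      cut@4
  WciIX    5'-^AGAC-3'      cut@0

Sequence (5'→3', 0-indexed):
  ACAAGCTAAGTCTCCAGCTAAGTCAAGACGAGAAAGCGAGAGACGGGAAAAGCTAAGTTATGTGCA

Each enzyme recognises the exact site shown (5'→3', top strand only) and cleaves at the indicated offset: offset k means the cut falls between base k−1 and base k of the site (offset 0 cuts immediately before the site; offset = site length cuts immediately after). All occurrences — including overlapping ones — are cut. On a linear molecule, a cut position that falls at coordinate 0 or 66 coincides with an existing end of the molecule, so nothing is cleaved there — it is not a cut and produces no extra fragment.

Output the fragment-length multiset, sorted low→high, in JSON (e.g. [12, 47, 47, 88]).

Scan for sites:
  BxoI (CGAAC, off=5): no sites
  VbrIII (AGCTAAGT, off=0): starts [3, 15, 50] → cuts [3, 15, 50]
  SqiX (GAGA, off=4): starts [29, 37, 39] → cuts [33, 41, 43]
  WciIX (AGAC, off=0): starts [25, 40] → cuts [25, 40]

Pooled cuts: [3, 15, 25, 33, 40, 41, 43, 50]

Fragment lengths:
  [0,3): 3 bp
  [3,15): 12 bp
  [15,25): 10 bp
  [25,33): 8 bp
  [33,40): 7 bp
  [40,41): 1 bp
  [41,43): 2 bp
  [43,50): 7 bp
  [50,66): 16 bp

[1,2,3,7,7,8,10,12,16]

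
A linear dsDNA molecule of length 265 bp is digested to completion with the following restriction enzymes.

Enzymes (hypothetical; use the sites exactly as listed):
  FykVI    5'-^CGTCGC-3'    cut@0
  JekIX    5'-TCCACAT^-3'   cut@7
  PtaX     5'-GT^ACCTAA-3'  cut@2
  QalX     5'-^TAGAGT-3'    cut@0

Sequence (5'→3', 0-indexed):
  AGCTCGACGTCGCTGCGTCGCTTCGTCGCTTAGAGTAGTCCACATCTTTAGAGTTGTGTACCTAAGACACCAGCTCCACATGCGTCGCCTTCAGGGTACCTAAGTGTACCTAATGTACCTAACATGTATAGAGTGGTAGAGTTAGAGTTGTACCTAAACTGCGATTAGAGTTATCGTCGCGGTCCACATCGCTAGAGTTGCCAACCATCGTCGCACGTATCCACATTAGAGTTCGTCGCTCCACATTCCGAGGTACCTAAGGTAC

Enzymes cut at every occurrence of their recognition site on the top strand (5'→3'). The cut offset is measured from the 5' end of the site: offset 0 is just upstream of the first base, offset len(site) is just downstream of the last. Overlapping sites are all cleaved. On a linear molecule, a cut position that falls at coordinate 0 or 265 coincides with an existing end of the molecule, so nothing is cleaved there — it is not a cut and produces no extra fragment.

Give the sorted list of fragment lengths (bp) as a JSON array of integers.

[1,3,3,6,7,7,7,8,8,8,8,9,9,9,10,11,11,12,13,14,15,15,15,16,18,22]

Scan for sites:
  FykVI (CGTCGC, off=0): starts [7, 15, 23, 82, 174, 208, 233] → cuts [7, 15, 23, 82, 174, 208, 233]
  JekIX (TCCACAT, off=7): starts [38, 74, 182, 219, 239] → cuts [45, 81, 189, 226, 246]
  PtaX (GTACCTAA, off=2): starts [57, 95, 105, 114, 149, 252] → cuts [59, 97, 107, 116, 151, 254]
  QalX (TAGAGT, off=0): starts [30, 48, 128, 136, 142, 165, 192, 226] → cuts [30, 48, 128, 136, 142, 165, 192, 226]

Pooled cuts: [7, 15, 23, 30, 45, 48, 59, 81, 82, 97, 107, 116, 128, 136, 142, 151, 165, 174, 189, 192, 208, 226, 233, 246, 254]

Fragments:
  [0,7): 7 bp
  [7,15): 8 bp
  [15,23): 8 bp
  [23,30): 7 bp
  [30,45): 15 bp
  [45,48): 3 bp
  [48,59): 11 bp
  [59,81): 22 bp
  [81,82): 1 bp
  [82,97): 15 bp
  [97,107): 10 bp
  [107,116): 9 bp
  [116,128): 12 bp
  [128,136): 8 bp
  [136,142): 6 bp
  [142,151): 9 bp
  [151,165): 14 bp
  [165,174): 9 bp
  [174,189): 15 bp
  [189,192): 3 bp
  [192,208): 16 bp
  [208,226): 18 bp
  [226,233): 7 bp
  [233,246): 13 bp
  [246,254): 8 bp
  [254,265): 11 bp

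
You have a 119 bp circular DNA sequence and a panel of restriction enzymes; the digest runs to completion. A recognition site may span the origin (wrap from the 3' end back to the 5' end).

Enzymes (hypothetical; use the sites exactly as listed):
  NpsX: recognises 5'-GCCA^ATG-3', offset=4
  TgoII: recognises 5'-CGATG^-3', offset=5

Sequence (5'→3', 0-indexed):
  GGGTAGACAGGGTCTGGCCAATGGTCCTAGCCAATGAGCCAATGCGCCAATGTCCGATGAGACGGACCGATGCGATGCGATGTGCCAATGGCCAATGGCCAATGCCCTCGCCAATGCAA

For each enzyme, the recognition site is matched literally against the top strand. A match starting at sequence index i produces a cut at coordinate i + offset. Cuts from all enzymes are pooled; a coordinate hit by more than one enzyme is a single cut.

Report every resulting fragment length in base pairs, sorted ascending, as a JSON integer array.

[5,5,5,7,7,8,8,10,12,13,13,26]

Site scan:
  NpsX GCCAATG/4: at [16, 29, 37, 45, 83, 90, 97, 109] ⇒ [20, 33, 41, 49, 87, 94, 101, 113]
  TgoII CGATG/5: at [54, 67, 72, 77] ⇒ [59, 72, 77, 82]

All cut coordinates (distinct, sorted): [20, 33, 41, 49, 59, 72, 77, 82, 87, 94, 101, 113]

Fragments:
  20→33: 13 bp
  33→41: 8 bp
  41→49: 8 bp
  49→59: 10 bp
  59→72: 13 bp
  72→77: 5 bp
  77→82: 5 bp
  82→87: 5 bp
  87→94: 7 bp
  94→101: 7 bp
  101→113: 12 bp
  113→20 (wrap): 119-113+20 = 26 bp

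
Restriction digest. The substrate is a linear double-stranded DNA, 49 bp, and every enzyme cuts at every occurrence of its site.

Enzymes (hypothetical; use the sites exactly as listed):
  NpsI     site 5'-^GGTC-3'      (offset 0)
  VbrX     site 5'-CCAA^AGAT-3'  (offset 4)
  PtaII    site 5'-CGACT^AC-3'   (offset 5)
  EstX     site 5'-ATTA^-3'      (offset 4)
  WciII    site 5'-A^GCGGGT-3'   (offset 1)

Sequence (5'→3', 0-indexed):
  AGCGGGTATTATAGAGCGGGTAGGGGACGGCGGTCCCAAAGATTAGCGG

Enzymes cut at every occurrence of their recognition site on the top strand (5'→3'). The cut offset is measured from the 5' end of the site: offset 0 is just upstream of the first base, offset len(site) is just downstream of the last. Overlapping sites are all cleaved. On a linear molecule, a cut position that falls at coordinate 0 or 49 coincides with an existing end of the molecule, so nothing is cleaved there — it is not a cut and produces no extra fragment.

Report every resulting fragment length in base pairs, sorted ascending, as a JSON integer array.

[1,4,4,6,8,10,16]

Site scan:
  NpsI (GGTC, off=0): starts [31] → cuts [31]
  VbrX (CCAAAGAT, off=4): starts [35] → cuts [39]
  PtaII (CGACTAC, off=5): no sites
  EstX (ATTA, off=4): starts [7, 41] → cuts [11, 45]
  WciII (AGCGGGT, off=1): starts [0, 14] → cuts [1, 15]

Pooled cuts: [1, 11, 15, 31, 39, 45]

Fragments:
  [0,1): 1 bp
  [1,11): 10 bp
  [11,15): 4 bp
  [15,31): 16 bp
  [31,39): 8 bp
  [39,45): 6 bp
  [45,49): 4 bp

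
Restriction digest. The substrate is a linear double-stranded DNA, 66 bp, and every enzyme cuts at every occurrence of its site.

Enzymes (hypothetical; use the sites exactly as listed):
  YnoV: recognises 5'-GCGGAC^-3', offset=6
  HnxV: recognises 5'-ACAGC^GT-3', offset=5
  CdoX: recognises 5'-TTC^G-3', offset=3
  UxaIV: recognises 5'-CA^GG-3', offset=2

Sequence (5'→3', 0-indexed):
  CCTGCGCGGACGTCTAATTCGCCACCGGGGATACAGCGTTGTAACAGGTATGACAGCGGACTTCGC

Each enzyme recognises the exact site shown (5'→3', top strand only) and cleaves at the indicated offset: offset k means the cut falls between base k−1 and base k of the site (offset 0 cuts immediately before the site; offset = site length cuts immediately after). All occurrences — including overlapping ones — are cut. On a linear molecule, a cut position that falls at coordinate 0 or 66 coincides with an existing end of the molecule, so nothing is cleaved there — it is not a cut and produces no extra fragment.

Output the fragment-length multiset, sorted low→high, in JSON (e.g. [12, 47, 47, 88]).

Site scan:
  YnoV (GCGGAC, off=6): starts [5, 55] → cuts [11, 61]
  HnxV (ACAGCGT, off=5): starts [32] → cuts [37]
  CdoX (TTCG, off=3): starts [17, 61] → cuts [20, 64]
  UxaIV (CAGG, off=2): starts [44] → cuts [46]

All cut coordinates (distinct, sorted): [11, 20, 37, 46, 61, 64]

Fragments:
  [0,11): 11 bp
  [11,20): 9 bp
  [20,37): 17 bp
  [37,46): 9 bp
  [46,61): 15 bp
  [61,64): 3 bp
  [64,66): 2 bp

[2,3,9,9,11,15,17]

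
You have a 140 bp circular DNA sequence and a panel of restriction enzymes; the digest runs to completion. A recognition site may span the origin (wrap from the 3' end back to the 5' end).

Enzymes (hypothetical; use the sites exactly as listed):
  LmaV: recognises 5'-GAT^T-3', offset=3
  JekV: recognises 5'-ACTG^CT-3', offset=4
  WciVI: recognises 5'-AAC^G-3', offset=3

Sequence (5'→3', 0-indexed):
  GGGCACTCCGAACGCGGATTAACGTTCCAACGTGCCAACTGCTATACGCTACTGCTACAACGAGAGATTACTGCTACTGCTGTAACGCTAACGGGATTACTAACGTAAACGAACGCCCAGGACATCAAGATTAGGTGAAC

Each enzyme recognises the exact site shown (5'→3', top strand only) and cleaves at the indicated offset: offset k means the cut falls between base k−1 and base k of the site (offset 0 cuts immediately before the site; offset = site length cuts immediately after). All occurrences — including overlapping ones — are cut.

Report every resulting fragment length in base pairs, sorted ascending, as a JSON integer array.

[4,4,5,5,6,6,6,6,7,7,7,7,8,9,10,13,13,17]

Per-enzyme occurrences:
  LmaV GATT/3: at [16, 65, 94, 128] ⇒ [19, 68, 97, 131]
  JekV ACTGCT/4: at [37, 50, 69, 75] ⇒ [41, 54, 73, 79]
  WciVI AACG/3: at [10, 20, 28, 58, 83, 89, 101, 107, 111, 137] ⇒ [0, 13, 23, 31, 61, 86, 92, 104, 110, 114]

All cut coordinates (distinct, sorted): [0, 13, 19, 23, 31, 41, 54, 61, 68, 73, 79, 86, 92, 97, 104, 110, 114, 131]

Fragment lengths:
  0→13: 13 bp
  13→19: 6 bp
  19→23: 4 bp
  23→31: 8 bp
  31→41: 10 bp
  41→54: 13 bp
  54→61: 7 bp
  61→68: 7 bp
  68→73: 5 bp
  73→79: 6 bp
  79→86: 7 bp
  86→92: 6 bp
  92→97: 5 bp
  97→104: 7 bp
  104→110: 6 bp
  110→114: 4 bp
  114→131: 17 bp
  131→0 (wrap): 140-131+0 = 9 bp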